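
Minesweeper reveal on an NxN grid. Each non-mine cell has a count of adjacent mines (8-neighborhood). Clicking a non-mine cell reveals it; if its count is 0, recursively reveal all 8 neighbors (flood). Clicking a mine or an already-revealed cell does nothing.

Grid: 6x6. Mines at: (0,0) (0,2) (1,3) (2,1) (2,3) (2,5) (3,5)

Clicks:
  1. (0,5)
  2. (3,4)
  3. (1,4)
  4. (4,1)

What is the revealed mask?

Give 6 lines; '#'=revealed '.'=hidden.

Click 1 (0,5) count=0: revealed 4 new [(0,4) (0,5) (1,4) (1,5)] -> total=4
Click 2 (3,4) count=3: revealed 1 new [(3,4)] -> total=5
Click 3 (1,4) count=3: revealed 0 new [(none)] -> total=5
Click 4 (4,1) count=0: revealed 16 new [(3,0) (3,1) (3,2) (3,3) (4,0) (4,1) (4,2) (4,3) (4,4) (4,5) (5,0) (5,1) (5,2) (5,3) (5,4) (5,5)] -> total=21

Answer: ....##
....##
......
#####.
######
######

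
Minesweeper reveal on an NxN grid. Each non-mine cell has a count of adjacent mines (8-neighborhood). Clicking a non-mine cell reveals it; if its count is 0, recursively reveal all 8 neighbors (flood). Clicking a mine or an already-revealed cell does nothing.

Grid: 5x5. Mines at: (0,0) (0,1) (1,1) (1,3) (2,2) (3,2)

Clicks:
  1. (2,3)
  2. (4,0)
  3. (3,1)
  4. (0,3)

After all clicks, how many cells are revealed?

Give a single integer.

Click 1 (2,3) count=3: revealed 1 new [(2,3)] -> total=1
Click 2 (4,0) count=0: revealed 6 new [(2,0) (2,1) (3,0) (3,1) (4,0) (4,1)] -> total=7
Click 3 (3,1) count=2: revealed 0 new [(none)] -> total=7
Click 4 (0,3) count=1: revealed 1 new [(0,3)] -> total=8

Answer: 8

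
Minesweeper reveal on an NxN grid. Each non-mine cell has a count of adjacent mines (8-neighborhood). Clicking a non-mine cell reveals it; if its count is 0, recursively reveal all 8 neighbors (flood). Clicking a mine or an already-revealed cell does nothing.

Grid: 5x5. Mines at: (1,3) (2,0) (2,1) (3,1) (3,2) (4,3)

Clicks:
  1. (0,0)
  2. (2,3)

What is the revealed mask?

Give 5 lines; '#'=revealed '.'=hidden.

Click 1 (0,0) count=0: revealed 6 new [(0,0) (0,1) (0,2) (1,0) (1,1) (1,2)] -> total=6
Click 2 (2,3) count=2: revealed 1 new [(2,3)] -> total=7

Answer: ###..
###..
...#.
.....
.....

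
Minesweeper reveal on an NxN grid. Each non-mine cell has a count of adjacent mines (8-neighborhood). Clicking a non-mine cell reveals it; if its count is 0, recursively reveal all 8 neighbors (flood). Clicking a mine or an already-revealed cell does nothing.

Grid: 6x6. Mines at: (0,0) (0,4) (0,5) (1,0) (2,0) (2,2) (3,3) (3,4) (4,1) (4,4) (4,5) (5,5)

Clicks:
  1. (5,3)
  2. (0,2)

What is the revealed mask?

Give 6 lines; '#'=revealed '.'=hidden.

Answer: .###..
.###..
......
......
......
...#..

Derivation:
Click 1 (5,3) count=1: revealed 1 new [(5,3)] -> total=1
Click 2 (0,2) count=0: revealed 6 new [(0,1) (0,2) (0,3) (1,1) (1,2) (1,3)] -> total=7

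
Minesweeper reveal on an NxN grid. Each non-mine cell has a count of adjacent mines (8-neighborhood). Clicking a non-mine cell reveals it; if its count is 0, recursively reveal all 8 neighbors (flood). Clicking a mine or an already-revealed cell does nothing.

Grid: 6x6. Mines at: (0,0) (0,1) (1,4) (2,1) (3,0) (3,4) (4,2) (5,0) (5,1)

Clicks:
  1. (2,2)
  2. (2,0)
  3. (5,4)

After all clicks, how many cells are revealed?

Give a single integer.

Click 1 (2,2) count=1: revealed 1 new [(2,2)] -> total=1
Click 2 (2,0) count=2: revealed 1 new [(2,0)] -> total=2
Click 3 (5,4) count=0: revealed 6 new [(4,3) (4,4) (4,5) (5,3) (5,4) (5,5)] -> total=8

Answer: 8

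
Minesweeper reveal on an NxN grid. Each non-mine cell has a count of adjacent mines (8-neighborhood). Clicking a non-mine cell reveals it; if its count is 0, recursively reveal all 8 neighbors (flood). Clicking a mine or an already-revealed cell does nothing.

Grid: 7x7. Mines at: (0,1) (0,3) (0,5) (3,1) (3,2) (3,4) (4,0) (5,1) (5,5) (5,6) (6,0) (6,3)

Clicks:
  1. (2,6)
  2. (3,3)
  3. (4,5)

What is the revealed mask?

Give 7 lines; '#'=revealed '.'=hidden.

Click 1 (2,6) count=0: revealed 8 new [(1,5) (1,6) (2,5) (2,6) (3,5) (3,6) (4,5) (4,6)] -> total=8
Click 2 (3,3) count=2: revealed 1 new [(3,3)] -> total=9
Click 3 (4,5) count=3: revealed 0 new [(none)] -> total=9

Answer: .......
.....##
.....##
...#.##
.....##
.......
.......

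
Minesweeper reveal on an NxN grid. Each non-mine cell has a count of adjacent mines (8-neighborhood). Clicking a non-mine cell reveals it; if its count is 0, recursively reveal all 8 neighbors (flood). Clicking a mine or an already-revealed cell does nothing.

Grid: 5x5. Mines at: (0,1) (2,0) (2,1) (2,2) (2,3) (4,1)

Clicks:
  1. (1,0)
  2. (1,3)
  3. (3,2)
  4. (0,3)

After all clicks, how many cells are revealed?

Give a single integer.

Answer: 8

Derivation:
Click 1 (1,0) count=3: revealed 1 new [(1,0)] -> total=1
Click 2 (1,3) count=2: revealed 1 new [(1,3)] -> total=2
Click 3 (3,2) count=4: revealed 1 new [(3,2)] -> total=3
Click 4 (0,3) count=0: revealed 5 new [(0,2) (0,3) (0,4) (1,2) (1,4)] -> total=8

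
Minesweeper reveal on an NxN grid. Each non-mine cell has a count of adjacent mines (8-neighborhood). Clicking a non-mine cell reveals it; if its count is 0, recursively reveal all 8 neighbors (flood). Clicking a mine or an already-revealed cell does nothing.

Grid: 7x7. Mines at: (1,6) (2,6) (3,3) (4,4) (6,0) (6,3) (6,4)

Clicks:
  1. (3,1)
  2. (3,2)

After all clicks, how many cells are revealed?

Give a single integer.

Answer: 27

Derivation:
Click 1 (3,1) count=0: revealed 27 new [(0,0) (0,1) (0,2) (0,3) (0,4) (0,5) (1,0) (1,1) (1,2) (1,3) (1,4) (1,5) (2,0) (2,1) (2,2) (2,3) (2,4) (2,5) (3,0) (3,1) (3,2) (4,0) (4,1) (4,2) (5,0) (5,1) (5,2)] -> total=27
Click 2 (3,2) count=1: revealed 0 new [(none)] -> total=27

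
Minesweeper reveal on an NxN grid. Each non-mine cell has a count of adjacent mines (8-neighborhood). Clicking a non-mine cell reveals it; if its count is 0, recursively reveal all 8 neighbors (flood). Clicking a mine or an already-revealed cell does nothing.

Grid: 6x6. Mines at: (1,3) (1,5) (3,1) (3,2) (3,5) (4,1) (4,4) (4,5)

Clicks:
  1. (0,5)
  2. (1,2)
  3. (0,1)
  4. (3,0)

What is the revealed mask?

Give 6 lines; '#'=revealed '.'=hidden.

Click 1 (0,5) count=1: revealed 1 new [(0,5)] -> total=1
Click 2 (1,2) count=1: revealed 1 new [(1,2)] -> total=2
Click 3 (0,1) count=0: revealed 8 new [(0,0) (0,1) (0,2) (1,0) (1,1) (2,0) (2,1) (2,2)] -> total=10
Click 4 (3,0) count=2: revealed 1 new [(3,0)] -> total=11

Answer: ###..#
###...
###...
#.....
......
......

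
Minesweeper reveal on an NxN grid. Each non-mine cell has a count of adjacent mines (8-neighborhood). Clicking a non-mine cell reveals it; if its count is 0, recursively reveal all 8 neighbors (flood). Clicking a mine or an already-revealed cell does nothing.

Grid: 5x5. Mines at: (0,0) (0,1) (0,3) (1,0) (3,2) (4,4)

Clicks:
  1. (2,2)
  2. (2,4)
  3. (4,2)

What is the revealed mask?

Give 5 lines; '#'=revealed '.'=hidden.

Answer: .....
...##
..###
...##
..#..

Derivation:
Click 1 (2,2) count=1: revealed 1 new [(2,2)] -> total=1
Click 2 (2,4) count=0: revealed 6 new [(1,3) (1,4) (2,3) (2,4) (3,3) (3,4)] -> total=7
Click 3 (4,2) count=1: revealed 1 new [(4,2)] -> total=8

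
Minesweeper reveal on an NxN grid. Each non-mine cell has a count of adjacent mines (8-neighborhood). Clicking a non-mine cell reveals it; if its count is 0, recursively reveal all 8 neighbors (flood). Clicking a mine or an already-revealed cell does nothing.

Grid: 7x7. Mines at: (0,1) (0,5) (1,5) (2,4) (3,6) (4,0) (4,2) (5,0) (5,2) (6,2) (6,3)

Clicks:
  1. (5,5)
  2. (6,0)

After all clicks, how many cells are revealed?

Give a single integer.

Answer: 15

Derivation:
Click 1 (5,5) count=0: revealed 14 new [(3,3) (3,4) (3,5) (4,3) (4,4) (4,5) (4,6) (5,3) (5,4) (5,5) (5,6) (6,4) (6,5) (6,6)] -> total=14
Click 2 (6,0) count=1: revealed 1 new [(6,0)] -> total=15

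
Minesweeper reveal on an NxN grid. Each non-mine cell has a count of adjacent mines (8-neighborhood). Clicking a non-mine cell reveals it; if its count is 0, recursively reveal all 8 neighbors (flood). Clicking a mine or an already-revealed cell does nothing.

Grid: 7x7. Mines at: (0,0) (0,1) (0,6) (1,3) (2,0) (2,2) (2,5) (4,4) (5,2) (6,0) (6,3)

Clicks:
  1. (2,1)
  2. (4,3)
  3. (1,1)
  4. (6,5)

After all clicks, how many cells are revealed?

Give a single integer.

Answer: 13

Derivation:
Click 1 (2,1) count=2: revealed 1 new [(2,1)] -> total=1
Click 2 (4,3) count=2: revealed 1 new [(4,3)] -> total=2
Click 3 (1,1) count=4: revealed 1 new [(1,1)] -> total=3
Click 4 (6,5) count=0: revealed 10 new [(3,5) (3,6) (4,5) (4,6) (5,4) (5,5) (5,6) (6,4) (6,5) (6,6)] -> total=13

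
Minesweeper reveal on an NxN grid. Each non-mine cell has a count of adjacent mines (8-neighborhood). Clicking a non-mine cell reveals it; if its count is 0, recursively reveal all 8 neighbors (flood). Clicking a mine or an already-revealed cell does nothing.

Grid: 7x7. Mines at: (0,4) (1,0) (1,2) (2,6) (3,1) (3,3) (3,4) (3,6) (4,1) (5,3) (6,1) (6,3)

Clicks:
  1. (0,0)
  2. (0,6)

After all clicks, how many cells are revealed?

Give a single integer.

Click 1 (0,0) count=1: revealed 1 new [(0,0)] -> total=1
Click 2 (0,6) count=0: revealed 4 new [(0,5) (0,6) (1,5) (1,6)] -> total=5

Answer: 5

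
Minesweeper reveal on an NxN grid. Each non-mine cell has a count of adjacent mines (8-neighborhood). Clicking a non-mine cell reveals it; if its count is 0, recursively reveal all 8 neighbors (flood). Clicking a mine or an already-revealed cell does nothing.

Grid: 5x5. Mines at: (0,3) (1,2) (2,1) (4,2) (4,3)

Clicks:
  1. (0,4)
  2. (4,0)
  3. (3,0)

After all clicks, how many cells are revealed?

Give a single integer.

Click 1 (0,4) count=1: revealed 1 new [(0,4)] -> total=1
Click 2 (4,0) count=0: revealed 4 new [(3,0) (3,1) (4,0) (4,1)] -> total=5
Click 3 (3,0) count=1: revealed 0 new [(none)] -> total=5

Answer: 5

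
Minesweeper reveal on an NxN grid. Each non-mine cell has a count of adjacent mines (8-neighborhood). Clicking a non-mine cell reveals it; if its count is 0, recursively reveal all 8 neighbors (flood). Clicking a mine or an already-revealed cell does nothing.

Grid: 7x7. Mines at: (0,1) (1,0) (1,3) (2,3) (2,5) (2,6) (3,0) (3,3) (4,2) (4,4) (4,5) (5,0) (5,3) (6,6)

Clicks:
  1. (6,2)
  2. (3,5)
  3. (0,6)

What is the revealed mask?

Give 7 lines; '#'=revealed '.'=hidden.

Click 1 (6,2) count=1: revealed 1 new [(6,2)] -> total=1
Click 2 (3,5) count=4: revealed 1 new [(3,5)] -> total=2
Click 3 (0,6) count=0: revealed 6 new [(0,4) (0,5) (0,6) (1,4) (1,5) (1,6)] -> total=8

Answer: ....###
....###
.......
.....#.
.......
.......
..#....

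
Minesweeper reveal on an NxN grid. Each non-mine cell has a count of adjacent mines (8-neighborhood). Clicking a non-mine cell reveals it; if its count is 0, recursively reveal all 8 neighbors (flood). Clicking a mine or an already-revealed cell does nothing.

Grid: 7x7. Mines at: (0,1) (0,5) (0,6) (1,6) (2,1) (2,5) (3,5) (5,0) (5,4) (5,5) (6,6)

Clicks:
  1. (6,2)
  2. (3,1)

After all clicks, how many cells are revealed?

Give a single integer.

Answer: 23

Derivation:
Click 1 (6,2) count=0: revealed 23 new [(0,2) (0,3) (0,4) (1,2) (1,3) (1,4) (2,2) (2,3) (2,4) (3,1) (3,2) (3,3) (3,4) (4,1) (4,2) (4,3) (4,4) (5,1) (5,2) (5,3) (6,1) (6,2) (6,3)] -> total=23
Click 2 (3,1) count=1: revealed 0 new [(none)] -> total=23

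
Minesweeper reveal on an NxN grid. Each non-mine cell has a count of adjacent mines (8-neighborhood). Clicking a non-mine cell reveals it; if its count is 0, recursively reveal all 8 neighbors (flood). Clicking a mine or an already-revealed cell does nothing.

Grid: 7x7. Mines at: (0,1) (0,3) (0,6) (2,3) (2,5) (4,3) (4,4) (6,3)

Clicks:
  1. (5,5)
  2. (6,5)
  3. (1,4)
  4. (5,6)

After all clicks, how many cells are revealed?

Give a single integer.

Click 1 (5,5) count=1: revealed 1 new [(5,5)] -> total=1
Click 2 (6,5) count=0: revealed 9 new [(3,5) (3,6) (4,5) (4,6) (5,4) (5,6) (6,4) (6,5) (6,6)] -> total=10
Click 3 (1,4) count=3: revealed 1 new [(1,4)] -> total=11
Click 4 (5,6) count=0: revealed 0 new [(none)] -> total=11

Answer: 11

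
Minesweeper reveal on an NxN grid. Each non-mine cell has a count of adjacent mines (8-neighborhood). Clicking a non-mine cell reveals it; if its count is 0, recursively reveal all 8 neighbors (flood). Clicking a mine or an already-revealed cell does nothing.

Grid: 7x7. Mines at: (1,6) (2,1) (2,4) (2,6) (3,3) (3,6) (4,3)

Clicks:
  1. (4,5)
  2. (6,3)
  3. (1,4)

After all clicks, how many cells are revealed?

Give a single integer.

Click 1 (4,5) count=1: revealed 1 new [(4,5)] -> total=1
Click 2 (6,3) count=0: revealed 22 new [(3,0) (3,1) (3,2) (4,0) (4,1) (4,2) (4,4) (4,6) (5,0) (5,1) (5,2) (5,3) (5,4) (5,5) (5,6) (6,0) (6,1) (6,2) (6,3) (6,4) (6,5) (6,6)] -> total=23
Click 3 (1,4) count=1: revealed 1 new [(1,4)] -> total=24

Answer: 24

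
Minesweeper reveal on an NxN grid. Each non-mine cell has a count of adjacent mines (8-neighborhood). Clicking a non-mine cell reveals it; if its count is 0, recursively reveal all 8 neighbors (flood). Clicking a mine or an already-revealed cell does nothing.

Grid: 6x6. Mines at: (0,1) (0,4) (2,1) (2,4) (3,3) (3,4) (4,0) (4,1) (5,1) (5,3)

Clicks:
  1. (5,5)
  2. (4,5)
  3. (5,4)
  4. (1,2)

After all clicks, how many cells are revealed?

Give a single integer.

Answer: 5

Derivation:
Click 1 (5,5) count=0: revealed 4 new [(4,4) (4,5) (5,4) (5,5)] -> total=4
Click 2 (4,5) count=1: revealed 0 new [(none)] -> total=4
Click 3 (5,4) count=1: revealed 0 new [(none)] -> total=4
Click 4 (1,2) count=2: revealed 1 new [(1,2)] -> total=5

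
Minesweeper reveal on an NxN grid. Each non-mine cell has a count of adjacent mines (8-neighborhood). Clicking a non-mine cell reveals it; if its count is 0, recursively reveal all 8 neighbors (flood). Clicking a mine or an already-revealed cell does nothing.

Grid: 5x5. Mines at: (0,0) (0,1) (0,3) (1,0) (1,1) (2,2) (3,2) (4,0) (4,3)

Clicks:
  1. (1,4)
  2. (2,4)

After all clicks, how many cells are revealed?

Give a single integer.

Click 1 (1,4) count=1: revealed 1 new [(1,4)] -> total=1
Click 2 (2,4) count=0: revealed 5 new [(1,3) (2,3) (2,4) (3,3) (3,4)] -> total=6

Answer: 6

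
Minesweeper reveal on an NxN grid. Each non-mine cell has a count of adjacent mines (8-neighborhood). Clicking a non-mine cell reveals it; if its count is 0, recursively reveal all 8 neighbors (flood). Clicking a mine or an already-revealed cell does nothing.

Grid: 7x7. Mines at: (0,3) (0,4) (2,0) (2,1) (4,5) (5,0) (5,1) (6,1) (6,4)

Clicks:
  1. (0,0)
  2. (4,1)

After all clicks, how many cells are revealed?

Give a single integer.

Answer: 7

Derivation:
Click 1 (0,0) count=0: revealed 6 new [(0,0) (0,1) (0,2) (1,0) (1,1) (1,2)] -> total=6
Click 2 (4,1) count=2: revealed 1 new [(4,1)] -> total=7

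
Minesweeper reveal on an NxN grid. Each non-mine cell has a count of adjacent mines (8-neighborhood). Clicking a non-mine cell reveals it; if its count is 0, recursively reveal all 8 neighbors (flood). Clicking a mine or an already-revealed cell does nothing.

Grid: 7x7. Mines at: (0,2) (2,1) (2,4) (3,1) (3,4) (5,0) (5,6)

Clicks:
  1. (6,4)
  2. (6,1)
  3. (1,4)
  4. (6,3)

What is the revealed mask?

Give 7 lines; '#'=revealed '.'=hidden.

Answer: .......
....#..
.......
.......
.#####.
.#####.
.#####.

Derivation:
Click 1 (6,4) count=0: revealed 15 new [(4,1) (4,2) (4,3) (4,4) (4,5) (5,1) (5,2) (5,3) (5,4) (5,5) (6,1) (6,2) (6,3) (6,4) (6,5)] -> total=15
Click 2 (6,1) count=1: revealed 0 new [(none)] -> total=15
Click 3 (1,4) count=1: revealed 1 new [(1,4)] -> total=16
Click 4 (6,3) count=0: revealed 0 new [(none)] -> total=16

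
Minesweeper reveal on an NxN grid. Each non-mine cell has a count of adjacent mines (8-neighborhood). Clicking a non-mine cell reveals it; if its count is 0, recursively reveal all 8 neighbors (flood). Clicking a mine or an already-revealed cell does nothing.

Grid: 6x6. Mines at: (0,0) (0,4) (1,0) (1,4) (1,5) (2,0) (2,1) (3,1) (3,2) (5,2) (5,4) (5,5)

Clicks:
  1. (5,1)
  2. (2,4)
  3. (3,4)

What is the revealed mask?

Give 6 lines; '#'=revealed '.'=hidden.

Click 1 (5,1) count=1: revealed 1 new [(5,1)] -> total=1
Click 2 (2,4) count=2: revealed 1 new [(2,4)] -> total=2
Click 3 (3,4) count=0: revealed 8 new [(2,3) (2,5) (3,3) (3,4) (3,5) (4,3) (4,4) (4,5)] -> total=10

Answer: ......
......
...###
...###
...###
.#....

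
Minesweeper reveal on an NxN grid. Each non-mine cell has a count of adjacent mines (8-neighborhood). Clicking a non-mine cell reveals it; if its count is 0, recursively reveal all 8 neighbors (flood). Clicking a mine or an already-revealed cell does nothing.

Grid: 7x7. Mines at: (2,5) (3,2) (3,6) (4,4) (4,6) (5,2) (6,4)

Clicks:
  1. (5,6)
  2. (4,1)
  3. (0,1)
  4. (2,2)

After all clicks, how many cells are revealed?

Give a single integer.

Click 1 (5,6) count=1: revealed 1 new [(5,6)] -> total=1
Click 2 (4,1) count=2: revealed 1 new [(4,1)] -> total=2
Click 3 (0,1) count=0: revealed 26 new [(0,0) (0,1) (0,2) (0,3) (0,4) (0,5) (0,6) (1,0) (1,1) (1,2) (1,3) (1,4) (1,5) (1,6) (2,0) (2,1) (2,2) (2,3) (2,4) (3,0) (3,1) (4,0) (5,0) (5,1) (6,0) (6,1)] -> total=28
Click 4 (2,2) count=1: revealed 0 new [(none)] -> total=28

Answer: 28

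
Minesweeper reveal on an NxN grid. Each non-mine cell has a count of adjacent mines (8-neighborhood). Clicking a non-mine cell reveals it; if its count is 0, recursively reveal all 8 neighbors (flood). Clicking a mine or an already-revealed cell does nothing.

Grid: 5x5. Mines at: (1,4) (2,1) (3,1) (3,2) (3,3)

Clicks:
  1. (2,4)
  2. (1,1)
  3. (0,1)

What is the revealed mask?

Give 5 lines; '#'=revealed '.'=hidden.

Answer: ####.
####.
....#
.....
.....

Derivation:
Click 1 (2,4) count=2: revealed 1 new [(2,4)] -> total=1
Click 2 (1,1) count=1: revealed 1 new [(1,1)] -> total=2
Click 3 (0,1) count=0: revealed 7 new [(0,0) (0,1) (0,2) (0,3) (1,0) (1,2) (1,3)] -> total=9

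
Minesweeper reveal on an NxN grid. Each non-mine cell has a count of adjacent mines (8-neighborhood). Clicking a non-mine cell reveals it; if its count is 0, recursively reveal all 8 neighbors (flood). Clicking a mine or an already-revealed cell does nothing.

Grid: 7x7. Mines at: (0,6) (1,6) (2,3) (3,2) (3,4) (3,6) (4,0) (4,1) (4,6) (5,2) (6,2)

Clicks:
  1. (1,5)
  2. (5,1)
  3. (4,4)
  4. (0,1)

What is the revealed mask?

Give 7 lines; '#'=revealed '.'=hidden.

Answer: ######.
######.
###....
##.....
....#..
.#.....
.......

Derivation:
Click 1 (1,5) count=2: revealed 1 new [(1,5)] -> total=1
Click 2 (5,1) count=4: revealed 1 new [(5,1)] -> total=2
Click 3 (4,4) count=1: revealed 1 new [(4,4)] -> total=3
Click 4 (0,1) count=0: revealed 16 new [(0,0) (0,1) (0,2) (0,3) (0,4) (0,5) (1,0) (1,1) (1,2) (1,3) (1,4) (2,0) (2,1) (2,2) (3,0) (3,1)] -> total=19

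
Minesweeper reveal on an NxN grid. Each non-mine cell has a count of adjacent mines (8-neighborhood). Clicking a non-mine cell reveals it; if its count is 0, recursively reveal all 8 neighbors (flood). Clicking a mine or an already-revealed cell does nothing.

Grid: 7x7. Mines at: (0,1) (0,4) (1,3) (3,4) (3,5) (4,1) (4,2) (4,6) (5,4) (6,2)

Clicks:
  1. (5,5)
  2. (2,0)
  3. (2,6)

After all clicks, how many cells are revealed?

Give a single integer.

Click 1 (5,5) count=2: revealed 1 new [(5,5)] -> total=1
Click 2 (2,0) count=0: revealed 9 new [(1,0) (1,1) (1,2) (2,0) (2,1) (2,2) (3,0) (3,1) (3,2)] -> total=10
Click 3 (2,6) count=1: revealed 1 new [(2,6)] -> total=11

Answer: 11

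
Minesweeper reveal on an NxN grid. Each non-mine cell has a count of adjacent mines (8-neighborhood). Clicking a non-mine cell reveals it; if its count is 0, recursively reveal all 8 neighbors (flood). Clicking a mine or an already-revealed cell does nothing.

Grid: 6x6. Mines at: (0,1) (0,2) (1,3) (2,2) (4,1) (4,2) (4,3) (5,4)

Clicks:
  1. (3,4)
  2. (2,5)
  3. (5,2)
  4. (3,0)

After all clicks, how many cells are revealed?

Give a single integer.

Click 1 (3,4) count=1: revealed 1 new [(3,4)] -> total=1
Click 2 (2,5) count=0: revealed 9 new [(0,4) (0,5) (1,4) (1,5) (2,4) (2,5) (3,5) (4,4) (4,5)] -> total=10
Click 3 (5,2) count=3: revealed 1 new [(5,2)] -> total=11
Click 4 (3,0) count=1: revealed 1 new [(3,0)] -> total=12

Answer: 12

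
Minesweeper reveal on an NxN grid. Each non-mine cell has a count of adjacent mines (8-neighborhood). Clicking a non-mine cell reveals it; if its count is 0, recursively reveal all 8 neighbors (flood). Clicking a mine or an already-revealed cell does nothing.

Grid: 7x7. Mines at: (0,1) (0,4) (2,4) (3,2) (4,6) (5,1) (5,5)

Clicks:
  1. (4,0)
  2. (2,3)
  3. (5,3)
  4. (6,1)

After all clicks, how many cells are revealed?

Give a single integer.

Click 1 (4,0) count=1: revealed 1 new [(4,0)] -> total=1
Click 2 (2,3) count=2: revealed 1 new [(2,3)] -> total=2
Click 3 (5,3) count=0: revealed 9 new [(4,2) (4,3) (4,4) (5,2) (5,3) (5,4) (6,2) (6,3) (6,4)] -> total=11
Click 4 (6,1) count=1: revealed 1 new [(6,1)] -> total=12

Answer: 12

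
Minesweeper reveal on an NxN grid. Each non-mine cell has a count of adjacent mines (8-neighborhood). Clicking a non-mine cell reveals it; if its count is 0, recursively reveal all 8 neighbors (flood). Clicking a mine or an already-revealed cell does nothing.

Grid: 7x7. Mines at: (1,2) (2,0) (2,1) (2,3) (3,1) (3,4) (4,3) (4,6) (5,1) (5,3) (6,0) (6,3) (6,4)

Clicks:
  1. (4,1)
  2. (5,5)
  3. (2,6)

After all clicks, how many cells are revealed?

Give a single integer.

Click 1 (4,1) count=2: revealed 1 new [(4,1)] -> total=1
Click 2 (5,5) count=2: revealed 1 new [(5,5)] -> total=2
Click 3 (2,6) count=0: revealed 13 new [(0,3) (0,4) (0,5) (0,6) (1,3) (1,4) (1,5) (1,6) (2,4) (2,5) (2,6) (3,5) (3,6)] -> total=15

Answer: 15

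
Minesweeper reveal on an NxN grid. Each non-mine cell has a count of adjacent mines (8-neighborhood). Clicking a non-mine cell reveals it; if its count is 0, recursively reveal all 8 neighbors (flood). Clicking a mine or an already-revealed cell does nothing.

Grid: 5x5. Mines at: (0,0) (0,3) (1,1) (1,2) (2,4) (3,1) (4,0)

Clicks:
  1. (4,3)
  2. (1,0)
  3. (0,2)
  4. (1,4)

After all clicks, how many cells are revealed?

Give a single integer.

Click 1 (4,3) count=0: revealed 6 new [(3,2) (3,3) (3,4) (4,2) (4,3) (4,4)] -> total=6
Click 2 (1,0) count=2: revealed 1 new [(1,0)] -> total=7
Click 3 (0,2) count=3: revealed 1 new [(0,2)] -> total=8
Click 4 (1,4) count=2: revealed 1 new [(1,4)] -> total=9

Answer: 9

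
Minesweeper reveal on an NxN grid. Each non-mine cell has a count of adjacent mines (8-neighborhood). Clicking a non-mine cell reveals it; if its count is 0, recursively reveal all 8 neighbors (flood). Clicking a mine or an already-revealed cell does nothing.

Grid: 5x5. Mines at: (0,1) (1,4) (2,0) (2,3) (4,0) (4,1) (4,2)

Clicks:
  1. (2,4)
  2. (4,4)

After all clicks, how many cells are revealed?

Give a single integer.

Answer: 5

Derivation:
Click 1 (2,4) count=2: revealed 1 new [(2,4)] -> total=1
Click 2 (4,4) count=0: revealed 4 new [(3,3) (3,4) (4,3) (4,4)] -> total=5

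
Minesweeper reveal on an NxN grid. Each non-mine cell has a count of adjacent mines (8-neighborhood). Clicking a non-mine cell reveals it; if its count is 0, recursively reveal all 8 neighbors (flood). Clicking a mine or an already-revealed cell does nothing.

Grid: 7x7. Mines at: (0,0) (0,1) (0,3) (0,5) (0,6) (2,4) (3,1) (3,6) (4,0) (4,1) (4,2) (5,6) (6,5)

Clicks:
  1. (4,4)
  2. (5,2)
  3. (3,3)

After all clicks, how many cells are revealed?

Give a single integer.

Answer: 10

Derivation:
Click 1 (4,4) count=0: revealed 9 new [(3,3) (3,4) (3,5) (4,3) (4,4) (4,5) (5,3) (5,4) (5,5)] -> total=9
Click 2 (5,2) count=2: revealed 1 new [(5,2)] -> total=10
Click 3 (3,3) count=2: revealed 0 new [(none)] -> total=10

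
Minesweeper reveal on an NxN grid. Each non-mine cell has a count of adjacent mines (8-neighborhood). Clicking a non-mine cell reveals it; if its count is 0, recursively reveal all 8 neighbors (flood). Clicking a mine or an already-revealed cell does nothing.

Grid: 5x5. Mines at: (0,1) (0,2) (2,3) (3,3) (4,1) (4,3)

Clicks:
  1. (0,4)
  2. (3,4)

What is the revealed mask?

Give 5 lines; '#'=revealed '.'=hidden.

Answer: ...##
...##
.....
....#
.....

Derivation:
Click 1 (0,4) count=0: revealed 4 new [(0,3) (0,4) (1,3) (1,4)] -> total=4
Click 2 (3,4) count=3: revealed 1 new [(3,4)] -> total=5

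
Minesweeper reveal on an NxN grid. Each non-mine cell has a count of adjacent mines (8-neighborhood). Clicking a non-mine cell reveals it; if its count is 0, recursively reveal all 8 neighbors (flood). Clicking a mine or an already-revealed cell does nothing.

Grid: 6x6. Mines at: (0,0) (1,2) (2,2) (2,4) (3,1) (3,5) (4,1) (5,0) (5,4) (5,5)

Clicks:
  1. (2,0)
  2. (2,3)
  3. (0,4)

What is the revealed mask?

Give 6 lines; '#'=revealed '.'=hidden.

Click 1 (2,0) count=1: revealed 1 new [(2,0)] -> total=1
Click 2 (2,3) count=3: revealed 1 new [(2,3)] -> total=2
Click 3 (0,4) count=0: revealed 6 new [(0,3) (0,4) (0,5) (1,3) (1,4) (1,5)] -> total=8

Answer: ...###
...###
#..#..
......
......
......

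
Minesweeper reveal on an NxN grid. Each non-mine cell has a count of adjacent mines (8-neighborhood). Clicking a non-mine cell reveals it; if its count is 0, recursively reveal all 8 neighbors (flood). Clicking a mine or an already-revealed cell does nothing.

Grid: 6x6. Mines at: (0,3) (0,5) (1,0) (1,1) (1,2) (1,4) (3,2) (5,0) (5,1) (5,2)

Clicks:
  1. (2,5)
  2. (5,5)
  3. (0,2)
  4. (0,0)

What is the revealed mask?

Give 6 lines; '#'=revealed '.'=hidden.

Answer: #.#...
......
...###
...###
...###
...###

Derivation:
Click 1 (2,5) count=1: revealed 1 new [(2,5)] -> total=1
Click 2 (5,5) count=0: revealed 11 new [(2,3) (2,4) (3,3) (3,4) (3,5) (4,3) (4,4) (4,5) (5,3) (5,4) (5,5)] -> total=12
Click 3 (0,2) count=3: revealed 1 new [(0,2)] -> total=13
Click 4 (0,0) count=2: revealed 1 new [(0,0)] -> total=14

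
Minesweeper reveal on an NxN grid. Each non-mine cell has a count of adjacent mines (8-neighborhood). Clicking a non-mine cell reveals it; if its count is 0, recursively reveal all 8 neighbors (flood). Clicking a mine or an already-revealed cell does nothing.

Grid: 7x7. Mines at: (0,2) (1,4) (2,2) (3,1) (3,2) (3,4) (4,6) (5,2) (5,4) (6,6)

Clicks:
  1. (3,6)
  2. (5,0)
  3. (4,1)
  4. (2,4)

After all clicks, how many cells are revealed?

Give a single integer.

Answer: 8

Derivation:
Click 1 (3,6) count=1: revealed 1 new [(3,6)] -> total=1
Click 2 (5,0) count=0: revealed 6 new [(4,0) (4,1) (5,0) (5,1) (6,0) (6,1)] -> total=7
Click 3 (4,1) count=3: revealed 0 new [(none)] -> total=7
Click 4 (2,4) count=2: revealed 1 new [(2,4)] -> total=8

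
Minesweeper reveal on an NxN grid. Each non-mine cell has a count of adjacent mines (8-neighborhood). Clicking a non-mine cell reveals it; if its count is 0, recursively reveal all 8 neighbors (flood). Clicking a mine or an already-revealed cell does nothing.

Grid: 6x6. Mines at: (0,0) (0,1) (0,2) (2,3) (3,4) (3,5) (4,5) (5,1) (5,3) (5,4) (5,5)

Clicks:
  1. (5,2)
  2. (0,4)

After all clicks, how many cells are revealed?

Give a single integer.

Answer: 9

Derivation:
Click 1 (5,2) count=2: revealed 1 new [(5,2)] -> total=1
Click 2 (0,4) count=0: revealed 8 new [(0,3) (0,4) (0,5) (1,3) (1,4) (1,5) (2,4) (2,5)] -> total=9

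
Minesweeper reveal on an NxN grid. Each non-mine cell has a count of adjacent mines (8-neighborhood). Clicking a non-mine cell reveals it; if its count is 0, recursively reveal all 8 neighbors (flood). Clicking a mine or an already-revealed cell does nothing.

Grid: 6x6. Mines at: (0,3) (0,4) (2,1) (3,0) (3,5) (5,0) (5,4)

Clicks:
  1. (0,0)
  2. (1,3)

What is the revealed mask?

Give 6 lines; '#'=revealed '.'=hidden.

Answer: ###...
####..
......
......
......
......

Derivation:
Click 1 (0,0) count=0: revealed 6 new [(0,0) (0,1) (0,2) (1,0) (1,1) (1,2)] -> total=6
Click 2 (1,3) count=2: revealed 1 new [(1,3)] -> total=7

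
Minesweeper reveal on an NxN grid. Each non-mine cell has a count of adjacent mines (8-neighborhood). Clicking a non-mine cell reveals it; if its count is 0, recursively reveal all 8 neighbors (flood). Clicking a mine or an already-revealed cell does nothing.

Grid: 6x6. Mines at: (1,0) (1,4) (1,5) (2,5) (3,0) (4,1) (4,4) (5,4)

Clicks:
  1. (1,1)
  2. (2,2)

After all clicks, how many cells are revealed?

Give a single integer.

Click 1 (1,1) count=1: revealed 1 new [(1,1)] -> total=1
Click 2 (2,2) count=0: revealed 11 new [(0,1) (0,2) (0,3) (1,2) (1,3) (2,1) (2,2) (2,3) (3,1) (3,2) (3,3)] -> total=12

Answer: 12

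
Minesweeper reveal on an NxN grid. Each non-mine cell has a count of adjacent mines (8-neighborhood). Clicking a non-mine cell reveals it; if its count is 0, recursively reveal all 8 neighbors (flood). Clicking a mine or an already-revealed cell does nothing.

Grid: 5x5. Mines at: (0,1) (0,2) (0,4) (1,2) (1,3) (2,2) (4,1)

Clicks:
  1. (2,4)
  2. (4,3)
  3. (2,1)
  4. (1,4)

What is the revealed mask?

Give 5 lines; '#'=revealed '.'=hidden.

Click 1 (2,4) count=1: revealed 1 new [(2,4)] -> total=1
Click 2 (4,3) count=0: revealed 7 new [(2,3) (3,2) (3,3) (3,4) (4,2) (4,3) (4,4)] -> total=8
Click 3 (2,1) count=2: revealed 1 new [(2,1)] -> total=9
Click 4 (1,4) count=2: revealed 1 new [(1,4)] -> total=10

Answer: .....
....#
.#.##
..###
..###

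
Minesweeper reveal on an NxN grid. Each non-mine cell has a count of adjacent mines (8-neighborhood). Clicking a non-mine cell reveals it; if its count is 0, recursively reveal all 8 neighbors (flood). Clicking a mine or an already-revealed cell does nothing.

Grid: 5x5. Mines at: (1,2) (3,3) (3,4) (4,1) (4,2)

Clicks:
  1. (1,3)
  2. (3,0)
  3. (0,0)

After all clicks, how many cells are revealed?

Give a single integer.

Click 1 (1,3) count=1: revealed 1 new [(1,3)] -> total=1
Click 2 (3,0) count=1: revealed 1 new [(3,0)] -> total=2
Click 3 (0,0) count=0: revealed 7 new [(0,0) (0,1) (1,0) (1,1) (2,0) (2,1) (3,1)] -> total=9

Answer: 9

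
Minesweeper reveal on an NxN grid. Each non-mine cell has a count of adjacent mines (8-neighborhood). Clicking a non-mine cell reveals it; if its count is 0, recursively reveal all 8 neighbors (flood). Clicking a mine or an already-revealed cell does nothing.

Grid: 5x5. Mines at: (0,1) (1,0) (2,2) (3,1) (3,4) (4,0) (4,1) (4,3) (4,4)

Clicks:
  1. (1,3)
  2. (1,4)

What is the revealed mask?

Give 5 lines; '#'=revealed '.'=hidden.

Answer: ..###
..###
...##
.....
.....

Derivation:
Click 1 (1,3) count=1: revealed 1 new [(1,3)] -> total=1
Click 2 (1,4) count=0: revealed 7 new [(0,2) (0,3) (0,4) (1,2) (1,4) (2,3) (2,4)] -> total=8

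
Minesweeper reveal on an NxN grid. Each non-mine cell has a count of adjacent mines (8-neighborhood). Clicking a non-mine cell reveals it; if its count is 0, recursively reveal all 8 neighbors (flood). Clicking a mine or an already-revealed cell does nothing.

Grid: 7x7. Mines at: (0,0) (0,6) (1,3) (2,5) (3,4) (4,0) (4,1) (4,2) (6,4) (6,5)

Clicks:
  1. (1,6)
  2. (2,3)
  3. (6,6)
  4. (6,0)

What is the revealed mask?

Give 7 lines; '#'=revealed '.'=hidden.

Click 1 (1,6) count=2: revealed 1 new [(1,6)] -> total=1
Click 2 (2,3) count=2: revealed 1 new [(2,3)] -> total=2
Click 3 (6,6) count=1: revealed 1 new [(6,6)] -> total=3
Click 4 (6,0) count=0: revealed 8 new [(5,0) (5,1) (5,2) (5,3) (6,0) (6,1) (6,2) (6,3)] -> total=11

Answer: .......
......#
...#...
.......
.......
####...
####..#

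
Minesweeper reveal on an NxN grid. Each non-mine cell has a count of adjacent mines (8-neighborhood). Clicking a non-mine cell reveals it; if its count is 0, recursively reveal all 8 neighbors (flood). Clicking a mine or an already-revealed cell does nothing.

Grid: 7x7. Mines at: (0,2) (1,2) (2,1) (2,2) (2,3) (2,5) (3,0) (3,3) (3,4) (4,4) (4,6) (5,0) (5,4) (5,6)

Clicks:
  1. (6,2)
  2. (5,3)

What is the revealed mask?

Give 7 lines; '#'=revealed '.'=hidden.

Answer: .......
.......
.......
.......
.###...
.###...
.###...

Derivation:
Click 1 (6,2) count=0: revealed 9 new [(4,1) (4,2) (4,3) (5,1) (5,2) (5,3) (6,1) (6,2) (6,3)] -> total=9
Click 2 (5,3) count=2: revealed 0 new [(none)] -> total=9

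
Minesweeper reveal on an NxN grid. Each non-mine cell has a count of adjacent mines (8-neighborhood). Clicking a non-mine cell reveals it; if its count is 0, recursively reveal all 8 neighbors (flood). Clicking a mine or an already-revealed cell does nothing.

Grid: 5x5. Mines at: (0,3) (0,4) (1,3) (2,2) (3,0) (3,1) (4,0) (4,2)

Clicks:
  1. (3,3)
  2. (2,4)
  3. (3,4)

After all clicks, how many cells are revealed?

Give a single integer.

Answer: 6

Derivation:
Click 1 (3,3) count=2: revealed 1 new [(3,3)] -> total=1
Click 2 (2,4) count=1: revealed 1 new [(2,4)] -> total=2
Click 3 (3,4) count=0: revealed 4 new [(2,3) (3,4) (4,3) (4,4)] -> total=6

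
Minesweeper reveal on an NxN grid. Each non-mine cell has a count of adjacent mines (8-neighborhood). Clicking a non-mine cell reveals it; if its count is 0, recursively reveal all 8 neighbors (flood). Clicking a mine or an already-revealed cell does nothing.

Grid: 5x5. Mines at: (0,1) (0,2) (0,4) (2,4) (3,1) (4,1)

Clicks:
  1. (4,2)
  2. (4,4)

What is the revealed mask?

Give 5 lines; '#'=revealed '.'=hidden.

Answer: .....
.....
.....
..###
..###

Derivation:
Click 1 (4,2) count=2: revealed 1 new [(4,2)] -> total=1
Click 2 (4,4) count=0: revealed 5 new [(3,2) (3,3) (3,4) (4,3) (4,4)] -> total=6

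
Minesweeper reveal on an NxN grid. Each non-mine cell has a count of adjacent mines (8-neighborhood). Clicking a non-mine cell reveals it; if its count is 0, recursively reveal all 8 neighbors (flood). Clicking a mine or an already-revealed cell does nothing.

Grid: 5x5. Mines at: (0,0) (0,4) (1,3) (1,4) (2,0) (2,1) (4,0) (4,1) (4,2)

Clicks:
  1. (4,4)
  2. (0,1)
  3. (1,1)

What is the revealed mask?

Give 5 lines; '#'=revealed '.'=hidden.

Answer: .#...
.#...
...##
...##
...##

Derivation:
Click 1 (4,4) count=0: revealed 6 new [(2,3) (2,4) (3,3) (3,4) (4,3) (4,4)] -> total=6
Click 2 (0,1) count=1: revealed 1 new [(0,1)] -> total=7
Click 3 (1,1) count=3: revealed 1 new [(1,1)] -> total=8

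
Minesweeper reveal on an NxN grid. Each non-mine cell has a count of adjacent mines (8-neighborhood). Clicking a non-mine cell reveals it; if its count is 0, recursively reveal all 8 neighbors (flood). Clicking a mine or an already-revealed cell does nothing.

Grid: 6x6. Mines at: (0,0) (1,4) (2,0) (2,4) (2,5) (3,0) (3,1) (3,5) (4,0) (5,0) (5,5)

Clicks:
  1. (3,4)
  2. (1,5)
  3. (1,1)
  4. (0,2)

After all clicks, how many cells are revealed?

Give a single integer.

Click 1 (3,4) count=3: revealed 1 new [(3,4)] -> total=1
Click 2 (1,5) count=3: revealed 1 new [(1,5)] -> total=2
Click 3 (1,1) count=2: revealed 1 new [(1,1)] -> total=3
Click 4 (0,2) count=0: revealed 8 new [(0,1) (0,2) (0,3) (1,2) (1,3) (2,1) (2,2) (2,3)] -> total=11

Answer: 11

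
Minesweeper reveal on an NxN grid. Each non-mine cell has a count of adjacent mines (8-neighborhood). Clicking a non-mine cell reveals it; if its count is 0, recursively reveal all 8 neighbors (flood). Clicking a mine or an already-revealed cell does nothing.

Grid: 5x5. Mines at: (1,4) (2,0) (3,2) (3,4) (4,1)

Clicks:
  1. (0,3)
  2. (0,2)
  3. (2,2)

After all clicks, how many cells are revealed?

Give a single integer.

Click 1 (0,3) count=1: revealed 1 new [(0,3)] -> total=1
Click 2 (0,2) count=0: revealed 10 new [(0,0) (0,1) (0,2) (1,0) (1,1) (1,2) (1,3) (2,1) (2,2) (2,3)] -> total=11
Click 3 (2,2) count=1: revealed 0 new [(none)] -> total=11

Answer: 11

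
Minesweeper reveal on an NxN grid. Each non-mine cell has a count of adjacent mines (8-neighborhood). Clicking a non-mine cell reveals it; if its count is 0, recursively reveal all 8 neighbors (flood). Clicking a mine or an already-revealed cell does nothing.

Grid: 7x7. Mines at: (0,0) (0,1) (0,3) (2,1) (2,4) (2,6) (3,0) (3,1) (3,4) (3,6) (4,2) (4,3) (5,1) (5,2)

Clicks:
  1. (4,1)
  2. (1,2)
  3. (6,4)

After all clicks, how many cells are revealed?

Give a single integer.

Answer: 13

Derivation:
Click 1 (4,1) count=5: revealed 1 new [(4,1)] -> total=1
Click 2 (1,2) count=3: revealed 1 new [(1,2)] -> total=2
Click 3 (6,4) count=0: revealed 11 new [(4,4) (4,5) (4,6) (5,3) (5,4) (5,5) (5,6) (6,3) (6,4) (6,5) (6,6)] -> total=13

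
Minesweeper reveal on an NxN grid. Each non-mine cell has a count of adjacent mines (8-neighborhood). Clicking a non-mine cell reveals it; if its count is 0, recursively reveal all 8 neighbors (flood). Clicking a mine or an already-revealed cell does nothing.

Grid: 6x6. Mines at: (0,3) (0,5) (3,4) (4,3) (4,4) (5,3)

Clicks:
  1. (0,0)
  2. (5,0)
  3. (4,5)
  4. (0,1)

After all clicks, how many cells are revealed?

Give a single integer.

Click 1 (0,0) count=0: revealed 21 new [(0,0) (0,1) (0,2) (1,0) (1,1) (1,2) (1,3) (2,0) (2,1) (2,2) (2,3) (3,0) (3,1) (3,2) (3,3) (4,0) (4,1) (4,2) (5,0) (5,1) (5,2)] -> total=21
Click 2 (5,0) count=0: revealed 0 new [(none)] -> total=21
Click 3 (4,5) count=2: revealed 1 new [(4,5)] -> total=22
Click 4 (0,1) count=0: revealed 0 new [(none)] -> total=22

Answer: 22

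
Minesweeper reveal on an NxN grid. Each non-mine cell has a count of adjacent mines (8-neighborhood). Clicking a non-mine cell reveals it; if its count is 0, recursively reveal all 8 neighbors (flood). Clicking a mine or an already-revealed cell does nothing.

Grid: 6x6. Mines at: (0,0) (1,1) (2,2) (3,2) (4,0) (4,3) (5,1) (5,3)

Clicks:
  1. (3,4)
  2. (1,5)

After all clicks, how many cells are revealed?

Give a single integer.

Click 1 (3,4) count=1: revealed 1 new [(3,4)] -> total=1
Click 2 (1,5) count=0: revealed 17 new [(0,2) (0,3) (0,4) (0,5) (1,2) (1,3) (1,4) (1,5) (2,3) (2,4) (2,5) (3,3) (3,5) (4,4) (4,5) (5,4) (5,5)] -> total=18

Answer: 18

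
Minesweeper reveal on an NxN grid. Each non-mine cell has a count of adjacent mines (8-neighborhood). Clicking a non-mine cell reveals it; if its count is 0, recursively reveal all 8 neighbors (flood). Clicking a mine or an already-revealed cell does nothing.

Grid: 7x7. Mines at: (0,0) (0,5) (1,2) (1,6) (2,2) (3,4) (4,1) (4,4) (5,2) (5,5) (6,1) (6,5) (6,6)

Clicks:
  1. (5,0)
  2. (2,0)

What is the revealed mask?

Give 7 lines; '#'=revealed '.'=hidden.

Answer: .......
##.....
##.....
##.....
.......
#......
.......

Derivation:
Click 1 (5,0) count=2: revealed 1 new [(5,0)] -> total=1
Click 2 (2,0) count=0: revealed 6 new [(1,0) (1,1) (2,0) (2,1) (3,0) (3,1)] -> total=7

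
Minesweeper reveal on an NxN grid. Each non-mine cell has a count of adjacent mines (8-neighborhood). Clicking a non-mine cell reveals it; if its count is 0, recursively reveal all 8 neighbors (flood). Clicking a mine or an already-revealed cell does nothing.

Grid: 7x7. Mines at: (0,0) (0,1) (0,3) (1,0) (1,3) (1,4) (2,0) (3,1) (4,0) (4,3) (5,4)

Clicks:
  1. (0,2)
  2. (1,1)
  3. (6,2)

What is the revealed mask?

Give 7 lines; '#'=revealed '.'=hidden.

Click 1 (0,2) count=3: revealed 1 new [(0,2)] -> total=1
Click 2 (1,1) count=4: revealed 1 new [(1,1)] -> total=2
Click 3 (6,2) count=0: revealed 8 new [(5,0) (5,1) (5,2) (5,3) (6,0) (6,1) (6,2) (6,3)] -> total=10

Answer: ..#....
.#.....
.......
.......
.......
####...
####...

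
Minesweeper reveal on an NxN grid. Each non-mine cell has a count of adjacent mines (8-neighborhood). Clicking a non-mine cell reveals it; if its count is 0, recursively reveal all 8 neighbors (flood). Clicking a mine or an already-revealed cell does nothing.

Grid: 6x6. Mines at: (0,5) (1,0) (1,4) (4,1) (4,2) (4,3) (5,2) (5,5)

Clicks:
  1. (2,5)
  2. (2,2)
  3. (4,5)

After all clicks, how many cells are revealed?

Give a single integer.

Answer: 14

Derivation:
Click 1 (2,5) count=1: revealed 1 new [(2,5)] -> total=1
Click 2 (2,2) count=0: revealed 12 new [(0,1) (0,2) (0,3) (1,1) (1,2) (1,3) (2,1) (2,2) (2,3) (3,1) (3,2) (3,3)] -> total=13
Click 3 (4,5) count=1: revealed 1 new [(4,5)] -> total=14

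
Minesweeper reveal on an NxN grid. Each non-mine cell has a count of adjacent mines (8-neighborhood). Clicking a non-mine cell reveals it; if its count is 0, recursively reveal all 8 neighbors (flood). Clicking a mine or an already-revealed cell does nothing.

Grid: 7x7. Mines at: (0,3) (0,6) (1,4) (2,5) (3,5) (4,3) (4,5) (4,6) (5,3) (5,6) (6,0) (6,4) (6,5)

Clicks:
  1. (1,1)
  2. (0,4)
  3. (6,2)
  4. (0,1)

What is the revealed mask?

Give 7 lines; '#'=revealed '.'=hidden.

Click 1 (1,1) count=0: revealed 21 new [(0,0) (0,1) (0,2) (1,0) (1,1) (1,2) (1,3) (2,0) (2,1) (2,2) (2,3) (3,0) (3,1) (3,2) (3,3) (4,0) (4,1) (4,2) (5,0) (5,1) (5,2)] -> total=21
Click 2 (0,4) count=2: revealed 1 new [(0,4)] -> total=22
Click 3 (6,2) count=1: revealed 1 new [(6,2)] -> total=23
Click 4 (0,1) count=0: revealed 0 new [(none)] -> total=23

Answer: ###.#..
####...
####...
####...
###....
###....
..#....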